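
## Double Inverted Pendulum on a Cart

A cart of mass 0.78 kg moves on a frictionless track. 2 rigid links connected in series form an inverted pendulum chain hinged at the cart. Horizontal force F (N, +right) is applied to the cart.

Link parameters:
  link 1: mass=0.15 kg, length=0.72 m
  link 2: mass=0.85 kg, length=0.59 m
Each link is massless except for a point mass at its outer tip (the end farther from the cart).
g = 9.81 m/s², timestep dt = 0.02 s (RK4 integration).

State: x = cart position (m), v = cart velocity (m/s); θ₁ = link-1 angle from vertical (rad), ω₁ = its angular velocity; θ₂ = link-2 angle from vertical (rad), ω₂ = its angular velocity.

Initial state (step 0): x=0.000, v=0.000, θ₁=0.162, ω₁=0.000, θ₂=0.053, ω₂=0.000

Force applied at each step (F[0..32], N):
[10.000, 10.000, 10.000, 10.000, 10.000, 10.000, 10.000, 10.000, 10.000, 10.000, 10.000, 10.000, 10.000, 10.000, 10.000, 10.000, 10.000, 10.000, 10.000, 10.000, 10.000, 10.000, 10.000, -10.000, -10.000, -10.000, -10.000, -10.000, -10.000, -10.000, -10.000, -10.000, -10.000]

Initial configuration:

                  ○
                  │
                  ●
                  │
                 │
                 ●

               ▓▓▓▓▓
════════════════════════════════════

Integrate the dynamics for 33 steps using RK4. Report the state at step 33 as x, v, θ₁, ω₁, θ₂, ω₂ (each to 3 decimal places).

Answer: x=1.647, v=0.304, θ₁=-2.277, ω₁=-6.615, θ₂=-1.180, ω₂=-5.395

Derivation:
apply F[0]=+10.000 → step 1: x=0.002, v=0.212, θ₁=0.161, ω₁=-0.065, θ₂=0.050, ω₂=-0.264
apply F[1]=+10.000 → step 2: x=0.009, v=0.426, θ₁=0.159, ω₁=-0.127, θ₂=0.042, ω₂=-0.533
apply F[2]=+10.000 → step 3: x=0.019, v=0.641, θ₁=0.156, ω₁=-0.185, θ₂=0.029, ω₂=-0.815
apply F[3]=+10.000 → step 4: x=0.034, v=0.858, θ₁=0.152, ω₁=-0.237, θ₂=0.010, ω₂=-1.114
apply F[4]=+10.000 → step 5: x=0.054, v=1.079, θ₁=0.147, ω₁=-0.285, θ₂=-0.016, ω₂=-1.432
apply F[5]=+10.000 → step 6: x=0.077, v=1.304, θ₁=0.141, ω₁=-0.332, θ₂=-0.048, ω₂=-1.767
apply F[6]=+10.000 → step 7: x=0.106, v=1.534, θ₁=0.134, ω₁=-0.385, θ₂=-0.086, ω₂=-2.113
apply F[7]=+10.000 → step 8: x=0.139, v=1.769, θ₁=0.125, ω₁=-0.456, θ₂=-0.132, ω₂=-2.459
apply F[8]=+10.000 → step 9: x=0.176, v=2.009, θ₁=0.115, ω₁=-0.558, θ₂=-0.185, ω₂=-2.792
apply F[9]=+10.000 → step 10: x=0.219, v=2.253, θ₁=0.103, ω₁=-0.704, θ₂=-0.244, ω₂=-3.096
apply F[10]=+10.000 → step 11: x=0.267, v=2.502, θ₁=0.087, ω₁=-0.904, θ₂=-0.308, ω₂=-3.359
apply F[11]=+10.000 → step 12: x=0.319, v=2.754, θ₁=0.066, ω₁=-1.165, θ₂=-0.378, ω₂=-3.570
apply F[12]=+10.000 → step 13: x=0.377, v=3.008, θ₁=0.040, ω₁=-1.492, θ₂=-0.451, ω₂=-3.723
apply F[13]=+10.000 → step 14: x=0.440, v=3.264, θ₁=0.006, ω₁=-1.885, θ₂=-0.526, ω₂=-3.810
apply F[14]=+10.000 → step 15: x=0.507, v=3.520, θ₁=-0.036, ω₁=-2.347, θ₂=-0.603, ω₂=-3.817
apply F[15]=+10.000 → step 16: x=0.580, v=3.775, θ₁=-0.088, ω₁=-2.877, θ₂=-0.678, ω₂=-3.730
apply F[16]=+10.000 → step 17: x=0.658, v=4.027, θ₁=-0.152, ω₁=-3.478, θ₂=-0.751, ω₂=-3.524
apply F[17]=+10.000 → step 18: x=0.741, v=4.269, θ₁=-0.228, ω₁=-4.154, θ₂=-0.818, ω₂=-3.169
apply F[18]=+10.000 → step 19: x=0.829, v=4.495, θ₁=-0.319, ω₁=-4.913, θ₂=-0.876, ω₂=-2.621
apply F[19]=+10.000 → step 20: x=0.921, v=4.686, θ₁=-0.425, ω₁=-5.773, θ₂=-0.921, ω₂=-1.826
apply F[20]=+10.000 → step 21: x=1.016, v=4.806, θ₁=-0.550, ω₁=-6.747, θ₂=-0.948, ω₂=-0.732
apply F[21]=+10.000 → step 22: x=1.112, v=4.783, θ₁=-0.696, ω₁=-7.760, θ₂=-0.949, ω₂=0.601
apply F[22]=+10.000 → step 23: x=1.206, v=4.533, θ₁=-0.858, ω₁=-8.396, θ₂=-0.925, ω₂=1.605
apply F[23]=-10.000 → step 24: x=1.290, v=3.897, θ₁=-1.023, ω₁=-8.016, θ₂=-0.893, ω₂=1.491
apply F[24]=-10.000 → step 25: x=1.362, v=3.359, θ₁=-1.178, ω₁=-7.512, θ₂=-0.869, ω₂=0.897
apply F[25]=-10.000 → step 26: x=1.425, v=2.910, θ₁=-1.324, ω₁=-7.141, θ₂=-0.858, ω₂=0.225
apply F[26]=-10.000 → step 27: x=1.479, v=2.510, θ₁=-1.465, ω₁=-6.919, θ₂=-0.860, ω₂=-0.430
apply F[27]=-10.000 → step 28: x=1.525, v=2.133, θ₁=-1.602, ω₁=-6.807, θ₂=-0.875, ω₂=-1.087
apply F[28]=-10.000 → step 29: x=1.564, v=1.766, θ₁=-1.738, ω₁=-6.766, θ₂=-0.904, ω₂=-1.778
apply F[29]=-10.000 → step 30: x=1.596, v=1.401, θ₁=-1.873, ω₁=-6.763, θ₂=-0.947, ω₂=-2.534
apply F[30]=-10.000 → step 31: x=1.620, v=1.036, θ₁=-2.008, ω₁=-6.765, θ₂=-1.006, ω₂=-3.379
apply F[31]=-10.000 → step 32: x=1.638, v=0.670, θ₁=-2.143, ω₁=-6.733, θ₂=-1.082, ω₂=-4.330
apply F[32]=-10.000 → step 33: x=1.647, v=0.304, θ₁=-2.277, ω₁=-6.615, θ₂=-1.180, ω₂=-5.395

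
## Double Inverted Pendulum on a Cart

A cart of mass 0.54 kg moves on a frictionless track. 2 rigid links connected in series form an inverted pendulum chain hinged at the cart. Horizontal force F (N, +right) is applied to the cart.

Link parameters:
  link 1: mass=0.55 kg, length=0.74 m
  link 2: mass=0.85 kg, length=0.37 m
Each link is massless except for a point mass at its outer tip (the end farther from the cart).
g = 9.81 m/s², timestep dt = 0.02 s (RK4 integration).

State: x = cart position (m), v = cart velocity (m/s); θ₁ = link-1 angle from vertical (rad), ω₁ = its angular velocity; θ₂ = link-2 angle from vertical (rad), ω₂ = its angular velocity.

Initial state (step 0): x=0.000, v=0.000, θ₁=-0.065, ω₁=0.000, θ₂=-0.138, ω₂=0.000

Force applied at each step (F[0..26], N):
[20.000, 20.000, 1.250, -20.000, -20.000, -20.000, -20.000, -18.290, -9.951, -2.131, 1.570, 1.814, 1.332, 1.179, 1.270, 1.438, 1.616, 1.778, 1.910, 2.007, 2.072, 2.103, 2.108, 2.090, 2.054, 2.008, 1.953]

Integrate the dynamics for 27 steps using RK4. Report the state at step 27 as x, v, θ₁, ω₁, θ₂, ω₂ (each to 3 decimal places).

Answer: x=-0.309, v=-0.479, θ₁=0.062, ω₁=0.095, θ₂=0.042, ω₂=0.175

Derivation:
apply F[0]=+20.000 → step 1: x=0.008, v=0.765, θ₁=-0.075, ω₁=-1.029, θ₂=-0.139, ω₂=-0.066
apply F[1]=+20.000 → step 2: x=0.031, v=1.526, θ₁=-0.106, ω₁=-2.068, θ₂=-0.140, ω₂=-0.099
apply F[2]=+1.250 → step 3: x=0.062, v=1.611, θ₁=-0.149, ω₁=-2.211, θ₂=-0.143, ω₂=-0.110
apply F[3]=-20.000 → step 4: x=0.088, v=0.979, θ₁=-0.185, ω₁=-1.427, θ₂=-0.144, ω₂=-0.066
apply F[4]=-20.000 → step 5: x=0.101, v=0.385, θ₁=-0.207, ω₁=-0.724, θ₂=-0.145, ω₂=0.038
apply F[5]=-20.000 → step 6: x=0.103, v=-0.188, θ₁=-0.214, ω₁=-0.065, θ₂=-0.143, ω₂=0.181
apply F[6]=-20.000 → step 7: x=0.094, v=-0.760, θ₁=-0.209, ω₁=0.588, θ₂=-0.137, ω₂=0.335
apply F[7]=-18.290 → step 8: x=0.073, v=-1.291, θ₁=-0.191, ω₁=1.197, θ₂=-0.129, ω₂=0.467
apply F[8]=-9.951 → step 9: x=0.045, v=-1.561, θ₁=-0.165, ω₁=1.486, θ₂=-0.119, ω₂=0.546
apply F[9]=-2.131 → step 10: x=0.013, v=-1.577, θ₁=-0.135, ω₁=1.455, θ₂=-0.108, ω₂=0.587
apply F[10]=+1.570 → step 11: x=-0.017, v=-1.471, θ₁=-0.108, ω₁=1.275, θ₂=-0.096, ω₂=0.607
apply F[11]=+1.814 → step 12: x=-0.045, v=-1.364, θ₁=-0.084, ω₁=1.103, θ₂=-0.084, ω₂=0.614
apply F[12]=+1.332 → step 13: x=-0.072, v=-1.282, θ₁=-0.064, ω₁=0.974, θ₂=-0.071, ω₂=0.609
apply F[13]=+1.179 → step 14: x=-0.097, v=-1.213, θ₁=-0.045, ω₁=0.871, θ₂=-0.059, ω₂=0.595
apply F[14]=+1.270 → step 15: x=-0.120, v=-1.148, θ₁=-0.029, ω₁=0.781, θ₂=-0.048, ω₂=0.574
apply F[15]=+1.438 → step 16: x=-0.143, v=-1.085, θ₁=-0.014, ω₁=0.697, θ₂=-0.036, ω₂=0.548
apply F[16]=+1.616 → step 17: x=-0.164, v=-1.022, θ₁=-0.001, ω₁=0.619, θ₂=-0.026, ω₂=0.517
apply F[17]=+1.778 → step 18: x=-0.183, v=-0.958, θ₁=0.011, ω₁=0.545, θ₂=-0.016, ω₂=0.483
apply F[18]=+1.910 → step 19: x=-0.202, v=-0.896, θ₁=0.021, ω₁=0.475, θ₂=-0.006, ω₂=0.447
apply F[19]=+2.007 → step 20: x=-0.219, v=-0.834, θ₁=0.030, ω₁=0.410, θ₂=0.002, ω₂=0.410
apply F[20]=+2.072 → step 21: x=-0.235, v=-0.774, θ₁=0.037, ω₁=0.350, θ₂=0.010, ω₂=0.373
apply F[21]=+2.103 → step 22: x=-0.250, v=-0.717, θ₁=0.044, ω₁=0.295, θ₂=0.017, ω₂=0.337
apply F[22]=+2.108 → step 23: x=-0.264, v=-0.663, θ₁=0.049, ω₁=0.245, θ₂=0.023, ω₂=0.301
apply F[23]=+2.090 → step 24: x=-0.277, v=-0.612, θ₁=0.054, ω₁=0.200, θ₂=0.029, ω₂=0.267
apply F[24]=+2.054 → step 25: x=-0.289, v=-0.564, θ₁=0.057, ω₁=0.160, θ₂=0.034, ω₂=0.234
apply F[25]=+2.008 → step 26: x=-0.299, v=-0.520, θ₁=0.060, ω₁=0.125, θ₂=0.038, ω₂=0.204
apply F[26]=+1.953 → step 27: x=-0.309, v=-0.479, θ₁=0.062, ω₁=0.095, θ₂=0.042, ω₂=0.175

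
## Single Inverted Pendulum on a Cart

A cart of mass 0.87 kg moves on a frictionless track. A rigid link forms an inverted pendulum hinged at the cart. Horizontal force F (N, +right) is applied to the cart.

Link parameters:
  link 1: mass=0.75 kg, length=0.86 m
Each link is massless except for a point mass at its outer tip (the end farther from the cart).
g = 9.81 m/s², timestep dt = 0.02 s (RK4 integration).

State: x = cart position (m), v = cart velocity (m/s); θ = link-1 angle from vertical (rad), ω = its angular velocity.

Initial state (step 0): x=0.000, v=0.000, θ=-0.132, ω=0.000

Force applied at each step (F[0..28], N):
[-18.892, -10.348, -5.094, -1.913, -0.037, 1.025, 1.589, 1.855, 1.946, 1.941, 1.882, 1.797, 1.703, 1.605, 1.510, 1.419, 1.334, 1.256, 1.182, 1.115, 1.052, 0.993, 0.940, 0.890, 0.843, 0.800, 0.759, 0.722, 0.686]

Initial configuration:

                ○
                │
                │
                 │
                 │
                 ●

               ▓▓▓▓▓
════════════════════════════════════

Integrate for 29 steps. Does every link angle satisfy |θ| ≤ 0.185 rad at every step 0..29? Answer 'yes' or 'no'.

apply F[0]=-18.892 → step 1: x=-0.004, v=-0.407, θ=-0.128, ω=0.439
apply F[1]=-10.348 → step 2: x=-0.014, v=-0.622, θ=-0.117, ω=0.660
apply F[2]=-5.094 → step 3: x=-0.028, v=-0.720, θ=-0.103, ω=0.748
apply F[3]=-1.913 → step 4: x=-0.042, v=-0.749, θ=-0.087, ω=0.760
apply F[4]=-0.037 → step 5: x=-0.057, v=-0.737, θ=-0.073, ω=0.728
apply F[5]=+1.025 → step 6: x=-0.072, v=-0.703, θ=-0.059, ω=0.673
apply F[6]=+1.589 → step 7: x=-0.085, v=-0.658, θ=-0.046, ω=0.609
apply F[7]=+1.855 → step 8: x=-0.098, v=-0.609, θ=-0.034, ω=0.543
apply F[8]=+1.946 → step 9: x=-0.110, v=-0.559, θ=-0.024, ω=0.479
apply F[9]=+1.941 → step 10: x=-0.120, v=-0.512, θ=-0.015, ω=0.419
apply F[10]=+1.882 → step 11: x=-0.130, v=-0.466, θ=-0.007, ω=0.364
apply F[11]=+1.797 → step 12: x=-0.139, v=-0.425, θ=-0.001, ω=0.314
apply F[12]=+1.703 → step 13: x=-0.147, v=-0.386, θ=0.005, ω=0.270
apply F[13]=+1.605 → step 14: x=-0.155, v=-0.350, θ=0.010, ω=0.230
apply F[14]=+1.510 → step 15: x=-0.161, v=-0.318, θ=0.015, ω=0.195
apply F[15]=+1.419 → step 16: x=-0.167, v=-0.288, θ=0.018, ω=0.164
apply F[16]=+1.334 → step 17: x=-0.173, v=-0.260, θ=0.021, ω=0.137
apply F[17]=+1.256 → step 18: x=-0.178, v=-0.235, θ=0.024, ω=0.113
apply F[18]=+1.182 → step 19: x=-0.182, v=-0.212, θ=0.026, ω=0.092
apply F[19]=+1.115 → step 20: x=-0.186, v=-0.191, θ=0.027, ω=0.073
apply F[20]=+1.052 → step 21: x=-0.190, v=-0.172, θ=0.029, ω=0.057
apply F[21]=+0.993 → step 22: x=-0.193, v=-0.154, θ=0.030, ω=0.043
apply F[22]=+0.940 → step 23: x=-0.196, v=-0.137, θ=0.030, ω=0.031
apply F[23]=+0.890 → step 24: x=-0.199, v=-0.122, θ=0.031, ω=0.020
apply F[24]=+0.843 → step 25: x=-0.201, v=-0.108, θ=0.031, ω=0.011
apply F[25]=+0.800 → step 26: x=-0.203, v=-0.095, θ=0.031, ω=0.003
apply F[26]=+0.759 → step 27: x=-0.205, v=-0.083, θ=0.031, ω=-0.004
apply F[27]=+0.722 → step 28: x=-0.206, v=-0.072, θ=0.031, ω=-0.010
apply F[28]=+0.686 → step 29: x=-0.208, v=-0.061, θ=0.031, ω=-0.015
Max |angle| over trajectory = 0.132 rad; bound = 0.185 → within bound.

Answer: yes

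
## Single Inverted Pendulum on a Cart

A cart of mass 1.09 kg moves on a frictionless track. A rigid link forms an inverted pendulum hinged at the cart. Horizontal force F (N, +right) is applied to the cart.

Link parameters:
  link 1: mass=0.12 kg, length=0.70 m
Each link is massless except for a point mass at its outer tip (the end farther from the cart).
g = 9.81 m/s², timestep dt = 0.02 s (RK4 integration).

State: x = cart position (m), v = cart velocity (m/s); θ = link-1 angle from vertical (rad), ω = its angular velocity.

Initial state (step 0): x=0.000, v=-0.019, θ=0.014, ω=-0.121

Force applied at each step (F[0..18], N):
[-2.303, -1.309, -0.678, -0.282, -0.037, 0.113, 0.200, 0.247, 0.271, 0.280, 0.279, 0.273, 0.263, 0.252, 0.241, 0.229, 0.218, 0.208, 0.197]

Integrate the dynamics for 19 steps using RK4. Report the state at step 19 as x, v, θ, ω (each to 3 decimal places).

apply F[0]=-2.303 → step 1: x=-0.001, v=-0.062, θ=0.012, ω=-0.057
apply F[1]=-1.309 → step 2: x=-0.002, v=-0.086, θ=0.011, ω=-0.019
apply F[2]=-0.678 → step 3: x=-0.004, v=-0.098, θ=0.011, ω=0.003
apply F[3]=-0.282 → step 4: x=-0.006, v=-0.104, θ=0.011, ω=0.014
apply F[4]=-0.037 → step 5: x=-0.008, v=-0.105, θ=0.012, ω=0.018
apply F[5]=+0.113 → step 6: x=-0.010, v=-0.103, θ=0.012, ω=0.019
apply F[6]=+0.200 → step 7: x=-0.012, v=-0.100, θ=0.013, ω=0.018
apply F[7]=+0.247 → step 8: x=-0.014, v=-0.095, θ=0.013, ω=0.015
apply F[8]=+0.271 → step 9: x=-0.016, v=-0.091, θ=0.013, ω=0.012
apply F[9]=+0.280 → step 10: x=-0.018, v=-0.086, θ=0.013, ω=0.009
apply F[10]=+0.279 → step 11: x=-0.020, v=-0.081, θ=0.013, ω=0.006
apply F[11]=+0.273 → step 12: x=-0.021, v=-0.076, θ=0.014, ω=0.003
apply F[12]=+0.263 → step 13: x=-0.023, v=-0.072, θ=0.014, ω=0.000
apply F[13]=+0.252 → step 14: x=-0.024, v=-0.067, θ=0.014, ω=-0.002
apply F[14]=+0.241 → step 15: x=-0.025, v=-0.063, θ=0.013, ω=-0.004
apply F[15]=+0.229 → step 16: x=-0.027, v=-0.059, θ=0.013, ω=-0.006
apply F[16]=+0.218 → step 17: x=-0.028, v=-0.056, θ=0.013, ω=-0.008
apply F[17]=+0.208 → step 18: x=-0.029, v=-0.052, θ=0.013, ω=-0.009
apply F[18]=+0.197 → step 19: x=-0.030, v=-0.049, θ=0.013, ω=-0.010

Answer: x=-0.030, v=-0.049, θ=0.013, ω=-0.010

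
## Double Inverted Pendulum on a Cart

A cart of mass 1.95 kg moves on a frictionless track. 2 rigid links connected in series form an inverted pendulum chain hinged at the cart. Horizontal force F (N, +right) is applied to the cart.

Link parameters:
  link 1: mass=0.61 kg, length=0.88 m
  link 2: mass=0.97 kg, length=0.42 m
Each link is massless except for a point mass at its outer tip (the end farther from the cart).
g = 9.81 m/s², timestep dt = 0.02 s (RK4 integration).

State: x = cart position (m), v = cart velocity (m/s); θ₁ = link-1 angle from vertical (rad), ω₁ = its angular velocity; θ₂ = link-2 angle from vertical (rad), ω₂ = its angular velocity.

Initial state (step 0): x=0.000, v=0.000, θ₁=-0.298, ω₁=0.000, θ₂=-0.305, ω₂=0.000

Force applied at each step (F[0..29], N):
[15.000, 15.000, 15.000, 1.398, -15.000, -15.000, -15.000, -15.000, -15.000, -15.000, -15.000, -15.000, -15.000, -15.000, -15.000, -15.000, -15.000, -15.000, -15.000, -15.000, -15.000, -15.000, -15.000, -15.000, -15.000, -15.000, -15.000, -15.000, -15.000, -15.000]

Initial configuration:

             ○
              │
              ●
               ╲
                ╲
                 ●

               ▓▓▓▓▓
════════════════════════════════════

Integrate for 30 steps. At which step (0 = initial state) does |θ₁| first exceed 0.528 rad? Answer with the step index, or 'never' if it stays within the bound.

apply F[0]=+15.000 → step 1: x=0.002, v=0.185, θ₁=-0.301, ω₁=-0.266, θ₂=-0.305, ω₂=-0.005
apply F[1]=+15.000 → step 2: x=0.007, v=0.371, θ₁=-0.309, ω₁=-0.533, θ₂=-0.305, ω₂=-0.006
apply F[2]=+15.000 → step 3: x=0.017, v=0.555, θ₁=-0.322, ω₁=-0.803, θ₂=-0.305, ω₂=0.001
apply F[3]=+1.398 → step 4: x=0.028, v=0.610, θ₁=-0.339, ω₁=-0.942, θ₂=-0.305, ω₂=0.025
apply F[4]=-15.000 → step 5: x=0.040, v=0.512, θ₁=-0.358, ω₁=-0.929, θ₂=-0.304, ω₂=0.080
apply F[5]=-15.000 → step 6: x=0.049, v=0.416, θ₁=-0.377, ω₁=-0.931, θ₂=-0.302, ω₂=0.160
apply F[6]=-15.000 → step 7: x=0.056, v=0.323, θ₁=-0.395, ω₁=-0.948, θ₂=-0.297, ω₂=0.266
apply F[7]=-15.000 → step 8: x=0.062, v=0.232, θ₁=-0.415, ω₁=-0.979, θ₂=-0.291, ω₂=0.399
apply F[8]=-15.000 → step 9: x=0.065, v=0.142, θ₁=-0.435, ω₁=-1.025, θ₂=-0.281, ω₂=0.562
apply F[9]=-15.000 → step 10: x=0.067, v=0.053, θ₁=-0.456, ω₁=-1.085, θ₂=-0.268, ω₂=0.755
apply F[10]=-15.000 → step 11: x=0.068, v=-0.037, θ₁=-0.478, ω₁=-1.158, θ₂=-0.251, ω₂=0.980
apply F[11]=-15.000 → step 12: x=0.066, v=-0.126, θ₁=-0.502, ω₁=-1.244, θ₂=-0.229, ω₂=1.235
apply F[12]=-15.000 → step 13: x=0.063, v=-0.218, θ₁=-0.528, ω₁=-1.339, θ₂=-0.201, ω₂=1.518
apply F[13]=-15.000 → step 14: x=0.057, v=-0.313, θ₁=-0.556, ω₁=-1.440, θ₂=-0.168, ω₂=1.823
apply F[14]=-15.000 → step 15: x=0.050, v=-0.411, θ₁=-0.586, ω₁=-1.542, θ₂=-0.128, ω₂=2.143
apply F[15]=-15.000 → step 16: x=0.041, v=-0.514, θ₁=-0.617, ω₁=-1.641, θ₂=-0.082, ω₂=2.469
apply F[16]=-15.000 → step 17: x=0.029, v=-0.622, θ₁=-0.651, ω₁=-1.731, θ₂=-0.029, ω₂=2.793
apply F[17]=-15.000 → step 18: x=0.016, v=-0.734, θ₁=-0.687, ω₁=-1.810, θ₂=0.030, ω₂=3.108
apply F[18]=-15.000 → step 19: x=-0.000, v=-0.850, θ₁=-0.723, ω₁=-1.875, θ₂=0.095, ω₂=3.412
apply F[19]=-15.000 → step 20: x=-0.018, v=-0.970, θ₁=-0.761, ω₁=-1.924, θ₂=0.166, ω₂=3.706
apply F[20]=-15.000 → step 21: x=-0.039, v=-1.092, θ₁=-0.800, ω₁=-1.956, θ₂=0.243, ω₂=3.991
apply F[21]=-15.000 → step 22: x=-0.062, v=-1.216, θ₁=-0.840, ω₁=-1.971, θ₂=0.326, ω₂=4.274
apply F[22]=-15.000 → step 23: x=-0.087, v=-1.339, θ₁=-0.879, ω₁=-1.969, θ₂=0.414, ω₂=4.562
apply F[23]=-15.000 → step 24: x=-0.115, v=-1.461, θ₁=-0.918, ω₁=-1.948, θ₂=0.508, ω₂=4.864
apply F[24]=-15.000 → step 25: x=-0.146, v=-1.580, θ₁=-0.957, ω₁=-1.907, θ₂=0.609, ω₂=5.190
apply F[25]=-15.000 → step 26: x=-0.179, v=-1.695, θ₁=-0.994, ω₁=-1.844, θ₂=0.716, ω₂=5.554
apply F[26]=-15.000 → step 27: x=-0.214, v=-1.801, θ₁=-1.030, ω₁=-1.753, θ₂=0.831, ω₂=5.970
apply F[27]=-15.000 → step 28: x=-0.251, v=-1.895, θ₁=-1.064, ω₁=-1.631, θ₂=0.955, ω₂=6.455
apply F[28]=-15.000 → step 29: x=-0.289, v=-1.972, θ₁=-1.095, ω₁=-1.472, θ₂=1.090, ω₂=7.030
apply F[29]=-15.000 → step 30: x=-0.329, v=-2.020, θ₁=-1.123, ω₁=-1.277, θ₂=1.237, ω₂=7.709
|θ₁| = 0.52801 > 0.528 first at step 13.

Answer: 13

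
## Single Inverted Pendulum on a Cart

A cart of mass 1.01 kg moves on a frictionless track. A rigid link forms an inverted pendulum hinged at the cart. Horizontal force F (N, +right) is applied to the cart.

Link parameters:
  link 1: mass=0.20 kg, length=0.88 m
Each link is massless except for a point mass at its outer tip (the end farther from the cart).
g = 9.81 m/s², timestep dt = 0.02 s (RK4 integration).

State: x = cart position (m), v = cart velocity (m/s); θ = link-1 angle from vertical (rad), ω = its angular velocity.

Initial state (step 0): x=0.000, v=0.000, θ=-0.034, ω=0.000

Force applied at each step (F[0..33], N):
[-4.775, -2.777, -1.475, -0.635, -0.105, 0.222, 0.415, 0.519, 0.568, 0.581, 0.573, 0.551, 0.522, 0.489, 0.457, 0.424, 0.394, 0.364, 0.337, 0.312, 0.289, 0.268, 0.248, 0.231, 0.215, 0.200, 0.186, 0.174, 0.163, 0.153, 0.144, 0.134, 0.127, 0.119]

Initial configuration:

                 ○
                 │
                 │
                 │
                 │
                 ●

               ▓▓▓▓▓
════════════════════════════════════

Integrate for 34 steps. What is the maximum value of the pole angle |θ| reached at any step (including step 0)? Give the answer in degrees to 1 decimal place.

apply F[0]=-4.775 → step 1: x=-0.001, v=-0.093, θ=-0.033, ω=0.098
apply F[1]=-2.777 → step 2: x=-0.003, v=-0.147, θ=-0.031, ω=0.152
apply F[2]=-1.475 → step 3: x=-0.007, v=-0.175, θ=-0.027, ω=0.178
apply F[3]=-0.635 → step 4: x=-0.010, v=-0.187, θ=-0.024, ω=0.185
apply F[4]=-0.105 → step 5: x=-0.014, v=-0.188, θ=-0.020, ω=0.182
apply F[5]=+0.222 → step 6: x=-0.018, v=-0.183, θ=-0.016, ω=0.172
apply F[6]=+0.415 → step 7: x=-0.021, v=-0.174, θ=-0.013, ω=0.159
apply F[7]=+0.519 → step 8: x=-0.025, v=-0.163, θ=-0.010, ω=0.144
apply F[8]=+0.568 → step 9: x=-0.028, v=-0.152, θ=-0.007, ω=0.129
apply F[9]=+0.581 → step 10: x=-0.031, v=-0.140, θ=-0.005, ω=0.114
apply F[10]=+0.573 → step 11: x=-0.033, v=-0.128, θ=-0.003, ω=0.100
apply F[11]=+0.551 → step 12: x=-0.036, v=-0.117, θ=-0.001, ω=0.087
apply F[12]=+0.522 → step 13: x=-0.038, v=-0.107, θ=0.001, ω=0.076
apply F[13]=+0.489 → step 14: x=-0.040, v=-0.098, θ=0.002, ω=0.065
apply F[14]=+0.457 → step 15: x=-0.042, v=-0.089, θ=0.003, ω=0.056
apply F[15]=+0.424 → step 16: x=-0.044, v=-0.080, θ=0.004, ω=0.047
apply F[16]=+0.394 → step 17: x=-0.045, v=-0.073, θ=0.005, ω=0.039
apply F[17]=+0.364 → step 18: x=-0.047, v=-0.066, θ=0.006, ω=0.033
apply F[18]=+0.337 → step 19: x=-0.048, v=-0.059, θ=0.007, ω=0.027
apply F[19]=+0.312 → step 20: x=-0.049, v=-0.053, θ=0.007, ω=0.022
apply F[20]=+0.289 → step 21: x=-0.050, v=-0.048, θ=0.007, ω=0.017
apply F[21]=+0.268 → step 22: x=-0.051, v=-0.043, θ=0.008, ω=0.013
apply F[22]=+0.248 → step 23: x=-0.052, v=-0.038, θ=0.008, ω=0.010
apply F[23]=+0.231 → step 24: x=-0.052, v=-0.034, θ=0.008, ω=0.007
apply F[24]=+0.215 → step 25: x=-0.053, v=-0.030, θ=0.008, ω=0.004
apply F[25]=+0.200 → step 26: x=-0.054, v=-0.026, θ=0.008, ω=0.002
apply F[26]=+0.186 → step 27: x=-0.054, v=-0.023, θ=0.008, ω=-0.000
apply F[27]=+0.174 → step 28: x=-0.054, v=-0.020, θ=0.008, ω=-0.002
apply F[28]=+0.163 → step 29: x=-0.055, v=-0.017, θ=0.008, ω=-0.003
apply F[29]=+0.153 → step 30: x=-0.055, v=-0.014, θ=0.008, ω=-0.005
apply F[30]=+0.144 → step 31: x=-0.055, v=-0.012, θ=0.008, ω=-0.006
apply F[31]=+0.134 → step 32: x=-0.056, v=-0.010, θ=0.008, ω=-0.007
apply F[32]=+0.127 → step 33: x=-0.056, v=-0.007, θ=0.008, ω=-0.007
apply F[33]=+0.119 → step 34: x=-0.056, v=-0.005, θ=0.008, ω=-0.008
Max |angle| over trajectory = 0.034 rad = 1.9°.

Answer: 1.9°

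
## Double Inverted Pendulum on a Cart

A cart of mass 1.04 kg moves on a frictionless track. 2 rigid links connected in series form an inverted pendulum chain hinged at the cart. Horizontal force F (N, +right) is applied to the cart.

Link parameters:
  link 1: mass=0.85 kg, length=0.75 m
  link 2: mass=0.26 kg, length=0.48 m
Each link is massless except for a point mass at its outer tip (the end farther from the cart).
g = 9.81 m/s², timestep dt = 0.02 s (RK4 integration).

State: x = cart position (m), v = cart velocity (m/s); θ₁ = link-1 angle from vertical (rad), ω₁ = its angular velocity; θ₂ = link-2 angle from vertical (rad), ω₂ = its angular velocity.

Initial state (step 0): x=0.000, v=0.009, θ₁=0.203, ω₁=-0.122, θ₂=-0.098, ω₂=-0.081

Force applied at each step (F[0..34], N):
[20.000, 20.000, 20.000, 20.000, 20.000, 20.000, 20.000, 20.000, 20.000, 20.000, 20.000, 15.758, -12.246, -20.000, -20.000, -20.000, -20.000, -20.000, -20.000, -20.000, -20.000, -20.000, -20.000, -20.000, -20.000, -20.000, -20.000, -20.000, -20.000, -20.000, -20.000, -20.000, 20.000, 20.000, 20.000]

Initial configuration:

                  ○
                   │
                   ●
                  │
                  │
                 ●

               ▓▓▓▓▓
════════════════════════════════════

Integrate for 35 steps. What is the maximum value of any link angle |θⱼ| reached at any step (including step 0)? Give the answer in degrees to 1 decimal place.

apply F[0]=+20.000 → step 1: x=0.003, v=0.340, θ₁=0.197, ω₁=-0.474, θ₂=-0.102, ω₂=-0.282
apply F[1]=+20.000 → step 2: x=0.014, v=0.676, θ₁=0.184, ω₁=-0.836, θ₂=-0.109, ω₂=-0.475
apply F[2]=+20.000 → step 3: x=0.031, v=1.018, θ₁=0.164, ω₁=-1.214, θ₂=-0.121, ω₂=-0.654
apply F[3]=+20.000 → step 4: x=0.054, v=1.369, θ₁=0.135, ω₁=-1.616, θ₂=-0.135, ω₂=-0.811
apply F[4]=+20.000 → step 5: x=0.085, v=1.730, θ₁=0.099, ω₁=-2.046, θ₂=-0.153, ω₂=-0.938
apply F[5]=+20.000 → step 6: x=0.124, v=2.103, θ₁=0.053, ω₁=-2.509, θ₂=-0.173, ω₂=-1.030
apply F[6]=+20.000 → step 7: x=0.170, v=2.485, θ₁=-0.002, ω₁=-3.004, θ₂=-0.194, ω₂=-1.080
apply F[7]=+20.000 → step 8: x=0.223, v=2.870, θ₁=-0.067, ω₁=-3.525, θ₂=-0.215, ω₂=-1.091
apply F[8]=+20.000 → step 9: x=0.284, v=3.247, θ₁=-0.143, ω₁=-4.055, θ₂=-0.237, ω₂=-1.071
apply F[9]=+20.000 → step 10: x=0.353, v=3.601, θ₁=-0.229, ω₁=-4.571, θ₂=-0.258, ω₂=-1.046
apply F[10]=+20.000 → step 11: x=0.428, v=3.913, θ₁=-0.325, ω₁=-5.042, θ₂=-0.279, ω₂=-1.053
apply F[11]=+15.758 → step 12: x=0.508, v=4.100, θ₁=-0.430, ω₁=-5.359, θ₂=-0.301, ω₂=-1.124
apply F[12]=-12.246 → step 13: x=0.587, v=3.812, θ₁=-0.534, ω₁=-5.132, θ₂=-0.324, ω₂=-1.172
apply F[13]=-20.000 → step 14: x=0.660, v=3.428, θ₁=-0.634, ω₁=-4.848, θ₂=-0.347, ω₂=-1.171
apply F[14]=-20.000 → step 15: x=0.725, v=3.068, θ₁=-0.729, ω₁=-4.644, θ₂=-0.370, ω₂=-1.139
apply F[15]=-20.000 → step 16: x=0.783, v=2.728, θ₁=-0.820, ω₁=-4.510, θ₂=-0.393, ω₂=-1.077
apply F[16]=-20.000 → step 17: x=0.834, v=2.400, θ₁=-0.910, ω₁=-4.436, θ₂=-0.413, ω₂=-0.991
apply F[17]=-20.000 → step 18: x=0.879, v=2.080, θ₁=-0.998, ω₁=-4.414, θ₂=-0.432, ω₂=-0.890
apply F[18]=-20.000 → step 19: x=0.917, v=1.762, θ₁=-1.087, ω₁=-4.439, θ₂=-0.449, ω₂=-0.779
apply F[19]=-20.000 → step 20: x=0.949, v=1.441, θ₁=-1.176, ω₁=-4.505, θ₂=-0.463, ω₂=-0.667
apply F[20]=-20.000 → step 21: x=0.975, v=1.112, θ₁=-1.267, ω₁=-4.612, θ₂=-0.476, ω₂=-0.564
apply F[21]=-20.000 → step 22: x=0.994, v=0.772, θ₁=-1.361, ω₁=-4.757, θ₂=-0.486, ω₂=-0.478
apply F[22]=-20.000 → step 23: x=1.005, v=0.415, θ₁=-1.458, ω₁=-4.944, θ₂=-0.495, ω₂=-0.421
apply F[23]=-20.000 → step 24: x=1.010, v=0.036, θ₁=-1.559, ω₁=-5.174, θ₂=-0.503, ω₂=-0.409
apply F[24]=-20.000 → step 25: x=1.007, v=-0.371, θ₁=-1.665, ω₁=-5.454, θ₂=-0.512, ω₂=-0.458
apply F[25]=-20.000 → step 26: x=0.995, v=-0.811, θ₁=-1.777, ω₁=-5.792, θ₂=-0.522, ω₂=-0.594
apply F[26]=-20.000 → step 27: x=0.974, v=-1.295, θ₁=-1.897, ω₁=-6.203, θ₂=-0.536, ω₂=-0.847
apply F[27]=-20.000 → step 28: x=0.943, v=-1.833, θ₁=-2.026, ω₁=-6.705, θ₂=-0.557, ω₂=-1.265
apply F[28]=-20.000 → step 29: x=0.900, v=-2.437, θ₁=-2.166, ω₁=-7.324, θ₂=-0.588, ω₂=-1.914
apply F[29]=-20.000 → step 30: x=0.845, v=-3.124, θ₁=-2.320, ω₁=-8.091, θ₂=-0.636, ω₂=-2.899
apply F[30]=-20.000 → step 31: x=0.775, v=-3.901, θ₁=-2.491, ω₁=-9.032, θ₂=-0.708, ω₂=-4.378
apply F[31]=-20.000 → step 32: x=0.688, v=-4.752, θ₁=-2.682, ω₁=-10.131, θ₂=-0.816, ω₂=-6.579
apply F[32]=+20.000 → step 33: x=0.592, v=-4.854, θ₁=-2.887, ω₁=-10.312, θ₂=-0.981, ω₂=-9.966
apply F[33]=+20.000 → step 34: x=0.496, v=-4.683, θ₁=-3.091, ω₁=-9.897, θ₂=-1.214, ω₂=-13.333
apply F[34]=+20.000 → step 35: x=0.406, v=-4.252, θ₁=-3.279, ω₁=-8.784, θ₂=-1.510, ω₂=-16.142
Max |angle| over trajectory = 3.279 rad = 187.8°.

Answer: 187.8°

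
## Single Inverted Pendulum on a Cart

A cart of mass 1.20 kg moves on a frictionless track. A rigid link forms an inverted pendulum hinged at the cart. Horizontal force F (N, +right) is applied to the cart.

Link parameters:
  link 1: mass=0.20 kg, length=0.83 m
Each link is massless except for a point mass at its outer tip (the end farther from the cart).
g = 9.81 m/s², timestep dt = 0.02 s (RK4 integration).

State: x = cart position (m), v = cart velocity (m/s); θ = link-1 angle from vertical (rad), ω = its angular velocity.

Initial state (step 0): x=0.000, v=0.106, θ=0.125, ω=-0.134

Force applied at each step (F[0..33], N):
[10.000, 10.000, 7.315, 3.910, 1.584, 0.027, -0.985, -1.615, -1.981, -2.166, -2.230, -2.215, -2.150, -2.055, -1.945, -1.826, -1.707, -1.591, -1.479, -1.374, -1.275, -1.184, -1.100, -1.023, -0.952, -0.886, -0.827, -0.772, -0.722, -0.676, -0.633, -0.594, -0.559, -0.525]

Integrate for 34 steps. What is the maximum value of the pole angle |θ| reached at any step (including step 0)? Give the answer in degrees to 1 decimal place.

Answer: 7.2°

Derivation:
apply F[0]=+10.000 → step 1: x=0.004, v=0.268, θ=0.121, ω=-0.299
apply F[1]=+10.000 → step 2: x=0.011, v=0.431, θ=0.113, ω=-0.466
apply F[2]=+7.315 → step 3: x=0.021, v=0.549, θ=0.103, ω=-0.582
apply F[3]=+3.910 → step 4: x=0.032, v=0.611, θ=0.090, ω=-0.634
apply F[4]=+1.584 → step 5: x=0.045, v=0.635, θ=0.078, ω=-0.642
apply F[5]=+0.027 → step 6: x=0.057, v=0.633, θ=0.065, ω=-0.623
apply F[6]=-0.985 → step 7: x=0.070, v=0.615, θ=0.053, ω=-0.587
apply F[7]=-1.615 → step 8: x=0.082, v=0.586, θ=0.042, ω=-0.542
apply F[8]=-1.981 → step 9: x=0.093, v=0.552, θ=0.031, ω=-0.492
apply F[9]=-2.166 → step 10: x=0.104, v=0.515, θ=0.022, ω=-0.442
apply F[10]=-2.230 → step 11: x=0.114, v=0.478, θ=0.014, ω=-0.392
apply F[11]=-2.215 → step 12: x=0.123, v=0.440, θ=0.006, ω=-0.345
apply F[12]=-2.150 → step 13: x=0.131, v=0.404, θ=-0.000, ω=-0.301
apply F[13]=-2.055 → step 14: x=0.139, v=0.370, θ=-0.006, ω=-0.260
apply F[14]=-1.945 → step 15: x=0.146, v=0.338, θ=-0.011, ω=-0.224
apply F[15]=-1.826 → step 16: x=0.153, v=0.308, θ=-0.015, ω=-0.191
apply F[16]=-1.707 → step 17: x=0.159, v=0.280, θ=-0.018, ω=-0.161
apply F[17]=-1.591 → step 18: x=0.164, v=0.254, θ=-0.021, ω=-0.134
apply F[18]=-1.479 → step 19: x=0.169, v=0.230, θ=-0.024, ω=-0.111
apply F[19]=-1.374 → step 20: x=0.173, v=0.208, θ=-0.026, ω=-0.090
apply F[20]=-1.275 → step 21: x=0.177, v=0.188, θ=-0.027, ω=-0.072
apply F[21]=-1.184 → step 22: x=0.181, v=0.169, θ=-0.029, ω=-0.056
apply F[22]=-1.100 → step 23: x=0.184, v=0.152, θ=-0.030, ω=-0.042
apply F[23]=-1.023 → step 24: x=0.187, v=0.136, θ=-0.030, ω=-0.030
apply F[24]=-0.952 → step 25: x=0.189, v=0.121, θ=-0.031, ω=-0.019
apply F[25]=-0.886 → step 26: x=0.192, v=0.107, θ=-0.031, ω=-0.010
apply F[26]=-0.827 → step 27: x=0.194, v=0.094, θ=-0.031, ω=-0.002
apply F[27]=-0.772 → step 28: x=0.195, v=0.082, θ=-0.031, ω=0.005
apply F[28]=-0.722 → step 29: x=0.197, v=0.071, θ=-0.031, ω=0.011
apply F[29]=-0.676 → step 30: x=0.198, v=0.061, θ=-0.031, ω=0.016
apply F[30]=-0.633 → step 31: x=0.199, v=0.052, θ=-0.030, ω=0.021
apply F[31]=-0.594 → step 32: x=0.200, v=0.043, θ=-0.030, ω=0.024
apply F[32]=-0.559 → step 33: x=0.201, v=0.034, θ=-0.029, ω=0.027
apply F[33]=-0.525 → step 34: x=0.202, v=0.027, θ=-0.029, ω=0.030
Max |angle| over trajectory = 0.125 rad = 7.2°.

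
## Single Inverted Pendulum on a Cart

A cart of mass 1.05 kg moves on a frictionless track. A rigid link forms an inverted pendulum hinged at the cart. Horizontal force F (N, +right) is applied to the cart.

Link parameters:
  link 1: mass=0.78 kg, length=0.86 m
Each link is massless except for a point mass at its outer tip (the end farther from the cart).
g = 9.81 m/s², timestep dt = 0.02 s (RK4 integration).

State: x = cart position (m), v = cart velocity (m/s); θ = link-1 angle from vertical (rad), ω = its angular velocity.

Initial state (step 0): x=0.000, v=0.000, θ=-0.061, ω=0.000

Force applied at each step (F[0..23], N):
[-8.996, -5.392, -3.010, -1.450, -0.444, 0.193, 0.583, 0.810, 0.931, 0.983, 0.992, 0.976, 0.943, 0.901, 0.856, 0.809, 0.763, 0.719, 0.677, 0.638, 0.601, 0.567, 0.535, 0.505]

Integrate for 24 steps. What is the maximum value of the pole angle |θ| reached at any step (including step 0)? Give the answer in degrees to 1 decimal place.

apply F[0]=-8.996 → step 1: x=-0.002, v=-0.162, θ=-0.059, ω=0.174
apply F[1]=-5.392 → step 2: x=-0.006, v=-0.256, θ=-0.055, ω=0.271
apply F[2]=-3.010 → step 3: x=-0.011, v=-0.306, θ=-0.049, ω=0.317
apply F[3]=-1.450 → step 4: x=-0.018, v=-0.327, θ=-0.042, ω=0.331
apply F[4]=-0.444 → step 5: x=-0.024, v=-0.330, θ=-0.036, ω=0.325
apply F[5]=+0.193 → step 6: x=-0.031, v=-0.321, θ=-0.030, ω=0.308
apply F[6]=+0.583 → step 7: x=-0.037, v=-0.307, θ=-0.024, ω=0.284
apply F[7]=+0.810 → step 8: x=-0.043, v=-0.288, θ=-0.018, ω=0.258
apply F[8]=+0.931 → step 9: x=-0.049, v=-0.268, θ=-0.013, ω=0.231
apply F[9]=+0.983 → step 10: x=-0.054, v=-0.248, θ=-0.009, ω=0.205
apply F[10]=+0.992 → step 11: x=-0.059, v=-0.228, θ=-0.005, ω=0.180
apply F[11]=+0.976 → step 12: x=-0.063, v=-0.209, θ=-0.002, ω=0.157
apply F[12]=+0.943 → step 13: x=-0.067, v=-0.191, θ=0.001, ω=0.136
apply F[13]=+0.901 → step 14: x=-0.071, v=-0.174, θ=0.004, ω=0.117
apply F[14]=+0.856 → step 15: x=-0.074, v=-0.158, θ=0.006, ω=0.100
apply F[15]=+0.809 → step 16: x=-0.077, v=-0.144, θ=0.008, ω=0.085
apply F[16]=+0.763 → step 17: x=-0.080, v=-0.131, θ=0.009, ω=0.071
apply F[17]=+0.719 → step 18: x=-0.082, v=-0.118, θ=0.011, ω=0.059
apply F[18]=+0.677 → step 19: x=-0.084, v=-0.107, θ=0.012, ω=0.049
apply F[19]=+0.638 → step 20: x=-0.086, v=-0.097, θ=0.013, ω=0.040
apply F[20]=+0.601 → step 21: x=-0.088, v=-0.087, θ=0.013, ω=0.031
apply F[21]=+0.567 → step 22: x=-0.090, v=-0.078, θ=0.014, ω=0.024
apply F[22]=+0.535 → step 23: x=-0.091, v=-0.070, θ=0.014, ω=0.018
apply F[23]=+0.505 → step 24: x=-0.093, v=-0.063, θ=0.015, ω=0.012
Max |angle| over trajectory = 0.061 rad = 3.5°.

Answer: 3.5°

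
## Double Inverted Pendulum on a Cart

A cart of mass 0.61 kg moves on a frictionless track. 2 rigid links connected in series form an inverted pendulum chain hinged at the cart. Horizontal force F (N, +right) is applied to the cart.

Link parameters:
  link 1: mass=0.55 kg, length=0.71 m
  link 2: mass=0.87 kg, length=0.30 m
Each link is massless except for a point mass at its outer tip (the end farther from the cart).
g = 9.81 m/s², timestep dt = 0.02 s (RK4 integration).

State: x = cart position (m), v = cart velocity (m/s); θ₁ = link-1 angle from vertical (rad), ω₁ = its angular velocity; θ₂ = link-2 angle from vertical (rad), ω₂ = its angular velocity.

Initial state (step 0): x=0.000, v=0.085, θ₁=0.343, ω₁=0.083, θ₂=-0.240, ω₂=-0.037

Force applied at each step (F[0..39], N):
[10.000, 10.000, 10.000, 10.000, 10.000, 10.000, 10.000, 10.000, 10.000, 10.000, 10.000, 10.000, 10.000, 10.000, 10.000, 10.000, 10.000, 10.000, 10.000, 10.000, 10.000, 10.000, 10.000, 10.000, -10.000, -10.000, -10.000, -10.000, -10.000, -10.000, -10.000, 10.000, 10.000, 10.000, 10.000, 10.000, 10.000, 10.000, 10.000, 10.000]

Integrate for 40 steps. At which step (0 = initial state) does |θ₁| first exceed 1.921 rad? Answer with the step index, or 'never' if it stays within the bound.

apply F[0]=+10.000 → step 1: x=0.004, v=0.281, θ₁=0.345, ω₁=0.089, θ₂=-0.249, ω₂=-0.839
apply F[1]=+10.000 → step 2: x=0.011, v=0.480, θ₁=0.346, ω₁=0.084, θ₂=-0.274, ω₂=-1.639
apply F[2]=+10.000 → step 3: x=0.023, v=0.685, θ₁=0.348, ω₁=0.058, θ₂=-0.314, ω₂=-2.434
apply F[3]=+10.000 → step 4: x=0.039, v=0.899, θ₁=0.349, ω₁=-0.001, θ₂=-0.371, ω₂=-3.217
apply F[4]=+10.000 → step 5: x=0.059, v=1.124, θ₁=0.348, ω₁=-0.106, θ₂=-0.443, ω₂=-3.982
apply F[5]=+10.000 → step 6: x=0.084, v=1.360, θ₁=0.344, ω₁=-0.268, θ₂=-0.530, ω₂=-4.723
apply F[6]=+10.000 → step 7: x=0.113, v=1.607, θ₁=0.336, ω₁=-0.499, θ₂=-0.632, ω₂=-5.434
apply F[7]=+10.000 → step 8: x=0.148, v=1.864, θ₁=0.323, ω₁=-0.808, θ₂=-0.747, ω₂=-6.113
apply F[8]=+10.000 → step 9: x=0.188, v=2.133, θ₁=0.304, ω₁=-1.203, θ₂=-0.876, ω₂=-6.757
apply F[9]=+10.000 → step 10: x=0.233, v=2.411, θ₁=0.275, ω₁=-1.693, θ₂=-1.017, ω₂=-7.356
apply F[10]=+10.000 → step 11: x=0.285, v=2.701, θ₁=0.235, ω₁=-2.282, θ₂=-1.170, ω₂=-7.893
apply F[11]=+10.000 → step 12: x=0.342, v=3.004, θ₁=0.183, ω₁=-2.968, θ₂=-1.332, ω₂=-8.329
apply F[12]=+10.000 → step 13: x=0.405, v=3.321, θ₁=0.116, ω₁=-3.739, θ₂=-1.502, ω₂=-8.598
apply F[13]=+10.000 → step 14: x=0.474, v=3.648, θ₁=0.033, ω₁=-4.561, θ₂=-1.674, ω₂=-8.600
apply F[14]=+10.000 → step 15: x=0.551, v=3.973, θ₁=-0.066, ω₁=-5.369, θ₂=-1.843, ω₂=-8.215
apply F[15]=+10.000 → step 16: x=0.633, v=4.270, θ₁=-0.181, ω₁=-6.075, θ₂=-2.000, ω₂=-7.351
apply F[16]=+10.000 → step 17: x=0.721, v=4.507, θ₁=-0.308, ω₁=-6.605, θ₂=-2.134, ω₂=-6.014
apply F[17]=+10.000 → step 18: x=0.813, v=4.662, θ₁=-0.444, ω₁=-6.941, θ₂=-2.238, ω₂=-4.325
apply F[18]=+10.000 → step 19: x=0.907, v=4.735, θ₁=-0.585, ω₁=-7.136, θ₂=-2.306, ω₂=-2.447
apply F[19]=+10.000 → step 20: x=1.002, v=4.740, θ₁=-0.729, ω₁=-7.275, θ₂=-2.335, ω₂=-0.499
apply F[20]=+10.000 → step 21: x=1.096, v=4.684, θ₁=-0.876, ω₁=-7.443, θ₂=-2.326, ω₂=1.472
apply F[21]=+10.000 → step 22: x=1.189, v=4.557, θ₁=-1.027, ω₁=-7.710, θ₂=-2.276, ω₂=3.485
apply F[22]=+10.000 → step 23: x=1.278, v=4.318, θ₁=-1.186, ω₁=-8.139, θ₂=-2.186, ω₂=5.592
apply F[23]=+10.000 → step 24: x=1.360, v=3.883, θ₁=-1.354, ω₁=-8.772, θ₂=-2.052, ω₂=7.796
apply F[24]=-10.000 → step 25: x=1.429, v=2.906, θ₁=-1.535, ω₁=-9.321, θ₂=-1.883, ω₂=8.983
apply F[25]=-10.000 → step 26: x=1.475, v=1.673, θ₁=-1.727, ω₁=-9.902, θ₂=-1.697, ω₂=9.490
apply F[26]=-10.000 → step 27: x=1.495, v=0.318, θ₁=-1.930, ω₁=-10.343, θ₂=-1.513, ω₂=8.613
apply F[27]=-10.000 → step 28: x=1.488, v=-0.967, θ₁=-2.141, ω₁=-10.762, θ₂=-1.361, ω₂=6.385
apply F[28]=-10.000 → step 29: x=1.457, v=-2.167, θ₁=-2.362, ω₁=-11.436, θ₂=-1.265, ω₂=3.021
apply F[29]=-10.000 → step 30: x=1.401, v=-3.352, θ₁=-2.601, ω₁=-12.492, θ₂=-1.251, ω₂=-1.887
apply F[30]=-10.000 → step 31: x=1.323, v=-4.459, θ₁=-2.863, ω₁=-13.617, θ₂=-1.357, ω₂=-9.170
apply F[31]=+10.000 → step 32: x=1.232, v=-4.487, θ₁=-3.128, ω₁=-12.556, θ₂=-1.632, ω₂=-18.238
apply F[32]=+10.000 → step 33: x=1.147, v=-3.963, θ₁=-3.348, ω₁=-8.999, θ₂=-2.073, ω₂=-25.532
apply F[33]=+10.000 → step 34: x=1.076, v=-3.026, θ₁=-3.473, ω₁=-3.080, θ₂=-2.649, ω₂=-32.415
apply F[34]=+10.000 → step 35: x=1.037, v=-0.281, θ₁=-3.446, ω₁=5.733, θ₂=-3.403, ω₂=-41.831
apply F[35]=+10.000 → step 36: x=1.063, v=2.301, θ₁=-3.330, ω₁=4.179, θ₂=-4.149, ω₂=-30.839
apply F[36]=+10.000 → step 37: x=1.116, v=2.889, θ₁=-3.281, ω₁=0.885, θ₂=-4.705, ω₂=-25.968
apply F[37]=+10.000 → step 38: x=1.177, v=3.202, θ₁=-3.293, ω₁=-2.081, θ₂=-5.221, ω₂=-26.304
apply F[38]=+10.000 → step 39: x=1.242, v=3.256, θ₁=-3.370, ω₁=-5.910, θ₂=-5.782, ω₂=-30.492
apply F[39]=+10.000 → step 40: x=1.301, v=2.386, θ₁=-3.539, ω₁=-11.001, θ₂=-6.457, ω₂=-36.697
|θ₁| = 1.930 > 1.921 first at step 27.

Answer: 27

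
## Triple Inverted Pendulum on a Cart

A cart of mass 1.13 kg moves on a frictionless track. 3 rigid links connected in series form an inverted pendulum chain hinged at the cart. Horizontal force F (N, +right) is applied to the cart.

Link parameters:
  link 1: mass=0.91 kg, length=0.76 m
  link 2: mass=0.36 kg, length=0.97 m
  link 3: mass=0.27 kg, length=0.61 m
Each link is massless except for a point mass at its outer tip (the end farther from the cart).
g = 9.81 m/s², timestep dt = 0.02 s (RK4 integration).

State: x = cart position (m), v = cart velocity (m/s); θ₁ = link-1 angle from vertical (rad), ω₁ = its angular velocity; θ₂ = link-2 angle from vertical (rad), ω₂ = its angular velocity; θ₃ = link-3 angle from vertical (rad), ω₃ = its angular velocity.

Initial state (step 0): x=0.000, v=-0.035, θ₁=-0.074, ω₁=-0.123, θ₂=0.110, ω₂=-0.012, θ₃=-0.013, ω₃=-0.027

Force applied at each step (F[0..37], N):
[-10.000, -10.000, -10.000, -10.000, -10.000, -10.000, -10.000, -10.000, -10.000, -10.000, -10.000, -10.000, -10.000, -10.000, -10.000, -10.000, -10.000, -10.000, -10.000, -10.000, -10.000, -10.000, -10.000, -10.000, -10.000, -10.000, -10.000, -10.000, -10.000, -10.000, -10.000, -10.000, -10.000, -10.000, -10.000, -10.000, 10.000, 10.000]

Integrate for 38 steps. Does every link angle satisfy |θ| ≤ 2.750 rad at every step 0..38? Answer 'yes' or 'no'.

apply F[0]=-10.000 → step 1: x=-0.002, v=-0.191, θ₁=-0.075, ω₁=0.030, θ₂=0.111, ω₂=0.071, θ₃=-0.014, ω₃=-0.097
apply F[1]=-10.000 → step 2: x=-0.008, v=-0.348, θ₁=-0.073, ω₁=0.184, θ₂=0.113, ω₂=0.155, θ₃=-0.017, ω₃=-0.168
apply F[2]=-10.000 → step 3: x=-0.016, v=-0.506, θ₁=-0.068, ω₁=0.340, θ₂=0.117, ω₂=0.239, θ₃=-0.021, ω₃=-0.242
apply F[3]=-10.000 → step 4: x=-0.028, v=-0.666, θ₁=-0.059, ω₁=0.502, θ₂=0.122, ω₂=0.322, θ₃=-0.027, ω₃=-0.320
apply F[4]=-10.000 → step 5: x=-0.043, v=-0.829, θ₁=-0.047, ω₁=0.672, θ₂=0.130, ω₂=0.404, θ₃=-0.034, ω₃=-0.403
apply F[5]=-10.000 → step 6: x=-0.061, v=-0.996, θ₁=-0.032, ω₁=0.853, θ₂=0.139, ω₂=0.484, θ₃=-0.043, ω₃=-0.490
apply F[6]=-10.000 → step 7: x=-0.083, v=-1.167, θ₁=-0.013, ω₁=1.047, θ₂=0.149, ω₂=0.559, θ₃=-0.053, ω₃=-0.583
apply F[7]=-10.000 → step 8: x=-0.108, v=-1.344, θ₁=0.010, ω₁=1.256, θ₂=0.161, ω₂=0.630, θ₃=-0.066, ω₃=-0.679
apply F[8]=-10.000 → step 9: x=-0.136, v=-1.525, θ₁=0.037, ω₁=1.482, θ₂=0.174, ω₂=0.693, θ₃=-0.081, ω₃=-0.776
apply F[9]=-10.000 → step 10: x=-0.169, v=-1.712, θ₁=0.069, ω₁=1.727, θ₂=0.189, ω₂=0.748, θ₃=-0.097, ω₃=-0.871
apply F[10]=-10.000 → step 11: x=-0.205, v=-1.903, θ₁=0.106, ω₁=1.989, θ₂=0.204, ω₂=0.791, θ₃=-0.115, ω₃=-0.958
apply F[11]=-10.000 → step 12: x=-0.245, v=-2.095, θ₁=0.149, ω₁=2.267, θ₂=0.220, ω₂=0.821, θ₃=-0.135, ω₃=-1.030
apply F[12]=-10.000 → step 13: x=-0.289, v=-2.287, θ₁=0.197, ω₁=2.557, θ₂=0.237, ω₂=0.838, θ₃=-0.156, ω₃=-1.081
apply F[13]=-10.000 → step 14: x=-0.336, v=-2.473, θ₁=0.251, ω₁=2.852, θ₂=0.254, ω₂=0.841, θ₃=-0.178, ω₃=-1.100
apply F[14]=-10.000 → step 15: x=-0.388, v=-2.648, θ₁=0.311, ω₁=3.145, θ₂=0.270, ω₂=0.835, θ₃=-0.200, ω₃=-1.082
apply F[15]=-10.000 → step 16: x=-0.442, v=-2.807, θ₁=0.377, ω₁=3.427, θ₂=0.287, ω₂=0.822, θ₃=-0.221, ω₃=-1.023
apply F[16]=-10.000 → step 17: x=-0.500, v=-2.946, θ₁=0.448, ω₁=3.690, θ₂=0.303, ω₂=0.810, θ₃=-0.241, ω₃=-0.920
apply F[17]=-10.000 → step 18: x=-0.560, v=-3.061, θ₁=0.524, ω₁=3.930, θ₂=0.319, ω₂=0.805, θ₃=-0.258, ω₃=-0.777
apply F[18]=-10.000 → step 19: x=-0.622, v=-3.150, θ₁=0.605, ω₁=4.143, θ₂=0.336, ω₂=0.814, θ₃=-0.272, ω₃=-0.600
apply F[19]=-10.000 → step 20: x=-0.686, v=-3.213, θ₁=0.690, ω₁=4.331, θ₂=0.352, ω₂=0.841, θ₃=-0.282, ω₃=-0.395
apply F[20]=-10.000 → step 21: x=-0.750, v=-3.250, θ₁=0.778, ω₁=4.497, θ₂=0.369, ω₂=0.889, θ₃=-0.287, ω₃=-0.170
apply F[21]=-10.000 → step 22: x=-0.816, v=-3.262, θ₁=0.870, ω₁=4.645, θ₂=0.388, ω₂=0.962, θ₃=-0.288, ω₃=0.070
apply F[22]=-10.000 → step 23: x=-0.881, v=-3.252, θ₁=0.964, ω₁=4.779, θ₂=0.408, ω₂=1.060, θ₃=-0.285, ω₃=0.319
apply F[23]=-10.000 → step 24: x=-0.946, v=-3.221, θ₁=1.061, ω₁=4.906, θ₂=0.430, ω₂=1.182, θ₃=-0.276, ω₃=0.576
apply F[24]=-10.000 → step 25: x=-1.009, v=-3.169, θ₁=1.160, ω₁=5.028, θ₂=0.455, ω₂=1.329, θ₃=-0.261, ω₃=0.838
apply F[25]=-10.000 → step 26: x=-1.072, v=-3.097, θ₁=1.262, ω₁=5.149, θ₂=0.484, ω₂=1.501, θ₃=-0.242, ω₃=1.106
apply F[26]=-10.000 → step 27: x=-1.133, v=-3.007, θ₁=1.366, ω₁=5.273, θ₂=0.516, ω₂=1.698, θ₃=-0.217, ω₃=1.381
apply F[27]=-10.000 → step 28: x=-1.192, v=-2.897, θ₁=1.473, ω₁=5.403, θ₂=0.552, ω₂=1.920, θ₃=-0.187, ω₃=1.666
apply F[28]=-10.000 → step 29: x=-1.249, v=-2.769, θ₁=1.582, ω₁=5.539, θ₂=0.593, ω₂=2.169, θ₃=-0.150, ω₃=1.963
apply F[29]=-10.000 → step 30: x=-1.303, v=-2.622, θ₁=1.694, ω₁=5.684, θ₂=0.639, ω₂=2.445, θ₃=-0.108, ω₃=2.279
apply F[30]=-10.000 → step 31: x=-1.354, v=-2.456, θ₁=1.810, ω₁=5.837, θ₂=0.691, ω₂=2.751, θ₃=-0.059, ω₃=2.618
apply F[31]=-10.000 → step 32: x=-1.401, v=-2.273, θ₁=1.928, ω₁=5.997, θ₂=0.749, ω₂=3.090, θ₃=-0.003, ω₃=2.989
apply F[32]=-10.000 → step 33: x=-1.445, v=-2.074, θ₁=2.050, ω₁=6.160, θ₂=0.814, ω₂=3.464, θ₃=0.061, ω₃=3.400
apply F[33]=-10.000 → step 34: x=-1.484, v=-1.864, θ₁=2.174, ω₁=6.319, θ₂=0.888, ω₂=3.876, θ₃=0.133, ω₃=3.864
apply F[34]=-10.000 → step 35: x=-1.519, v=-1.648, θ₁=2.302, ω₁=6.460, θ₂=0.970, ω₂=4.328, θ₃=0.216, ω₃=4.394
apply F[35]=-10.000 → step 36: x=-1.550, v=-1.440, θ₁=2.433, ω₁=6.559, θ₂=1.061, ω₂=4.817, θ₃=0.310, ω₃=5.006
apply F[36]=+10.000 → step 37: x=-1.574, v=-0.971, θ₁=2.567, ω₁=6.898, θ₂=1.161, ω₂=5.196, θ₃=0.416, ω₃=5.680
apply F[37]=+10.000 → step 38: x=-1.589, v=-0.506, θ₁=2.708, ω₁=7.193, θ₂=1.270, ω₂=5.665, θ₃=0.537, ω₃=6.462
Max |angle| over trajectory = 2.708 rad; bound = 2.750 → within bound.

Answer: yes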